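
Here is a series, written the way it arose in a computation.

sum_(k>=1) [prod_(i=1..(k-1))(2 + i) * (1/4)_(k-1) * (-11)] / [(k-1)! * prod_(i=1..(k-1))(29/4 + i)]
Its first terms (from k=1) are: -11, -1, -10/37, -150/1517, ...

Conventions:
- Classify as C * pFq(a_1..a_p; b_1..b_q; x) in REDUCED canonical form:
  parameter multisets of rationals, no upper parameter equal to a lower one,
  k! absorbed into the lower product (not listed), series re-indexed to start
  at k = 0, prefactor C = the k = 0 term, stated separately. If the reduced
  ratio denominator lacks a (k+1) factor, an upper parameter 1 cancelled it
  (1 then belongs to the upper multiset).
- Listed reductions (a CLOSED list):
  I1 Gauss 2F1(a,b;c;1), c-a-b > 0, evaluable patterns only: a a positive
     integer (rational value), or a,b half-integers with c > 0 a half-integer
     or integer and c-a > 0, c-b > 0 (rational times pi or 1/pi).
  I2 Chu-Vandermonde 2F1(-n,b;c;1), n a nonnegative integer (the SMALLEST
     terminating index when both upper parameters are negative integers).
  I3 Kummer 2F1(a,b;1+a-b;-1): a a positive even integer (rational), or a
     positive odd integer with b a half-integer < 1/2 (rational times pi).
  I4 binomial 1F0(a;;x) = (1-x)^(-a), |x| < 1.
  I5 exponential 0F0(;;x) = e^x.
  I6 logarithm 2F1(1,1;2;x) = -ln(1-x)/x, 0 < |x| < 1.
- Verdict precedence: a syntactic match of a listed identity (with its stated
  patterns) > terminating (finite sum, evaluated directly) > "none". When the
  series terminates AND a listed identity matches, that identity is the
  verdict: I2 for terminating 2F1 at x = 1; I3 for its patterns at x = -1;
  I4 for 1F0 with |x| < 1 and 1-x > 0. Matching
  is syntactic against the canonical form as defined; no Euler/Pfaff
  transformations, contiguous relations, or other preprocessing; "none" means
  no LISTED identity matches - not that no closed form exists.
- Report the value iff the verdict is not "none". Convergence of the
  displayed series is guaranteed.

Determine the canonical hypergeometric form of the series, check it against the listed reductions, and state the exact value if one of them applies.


Canonical form: C = -11 times 2F1 with upper {1/4, 3}, lower {33/4}, x = 1. Verdict (x = 1): Gauss's theorem (I1) applies (x = 1: the Gamma ratio telescopes since c-a-b = 5 > 0 and a = 3 in Z>0). Sum: -1595/128.

Key step: t_0 being -11, the lower running product (prefactor -11) is a rising factorial.
Term ratio: r(k) = 1 * (k+1/4) (k+3) / [(k+33/4) (k+1)] - poly over poly, x = 1 from leading terms; C = -11 at k = 0.


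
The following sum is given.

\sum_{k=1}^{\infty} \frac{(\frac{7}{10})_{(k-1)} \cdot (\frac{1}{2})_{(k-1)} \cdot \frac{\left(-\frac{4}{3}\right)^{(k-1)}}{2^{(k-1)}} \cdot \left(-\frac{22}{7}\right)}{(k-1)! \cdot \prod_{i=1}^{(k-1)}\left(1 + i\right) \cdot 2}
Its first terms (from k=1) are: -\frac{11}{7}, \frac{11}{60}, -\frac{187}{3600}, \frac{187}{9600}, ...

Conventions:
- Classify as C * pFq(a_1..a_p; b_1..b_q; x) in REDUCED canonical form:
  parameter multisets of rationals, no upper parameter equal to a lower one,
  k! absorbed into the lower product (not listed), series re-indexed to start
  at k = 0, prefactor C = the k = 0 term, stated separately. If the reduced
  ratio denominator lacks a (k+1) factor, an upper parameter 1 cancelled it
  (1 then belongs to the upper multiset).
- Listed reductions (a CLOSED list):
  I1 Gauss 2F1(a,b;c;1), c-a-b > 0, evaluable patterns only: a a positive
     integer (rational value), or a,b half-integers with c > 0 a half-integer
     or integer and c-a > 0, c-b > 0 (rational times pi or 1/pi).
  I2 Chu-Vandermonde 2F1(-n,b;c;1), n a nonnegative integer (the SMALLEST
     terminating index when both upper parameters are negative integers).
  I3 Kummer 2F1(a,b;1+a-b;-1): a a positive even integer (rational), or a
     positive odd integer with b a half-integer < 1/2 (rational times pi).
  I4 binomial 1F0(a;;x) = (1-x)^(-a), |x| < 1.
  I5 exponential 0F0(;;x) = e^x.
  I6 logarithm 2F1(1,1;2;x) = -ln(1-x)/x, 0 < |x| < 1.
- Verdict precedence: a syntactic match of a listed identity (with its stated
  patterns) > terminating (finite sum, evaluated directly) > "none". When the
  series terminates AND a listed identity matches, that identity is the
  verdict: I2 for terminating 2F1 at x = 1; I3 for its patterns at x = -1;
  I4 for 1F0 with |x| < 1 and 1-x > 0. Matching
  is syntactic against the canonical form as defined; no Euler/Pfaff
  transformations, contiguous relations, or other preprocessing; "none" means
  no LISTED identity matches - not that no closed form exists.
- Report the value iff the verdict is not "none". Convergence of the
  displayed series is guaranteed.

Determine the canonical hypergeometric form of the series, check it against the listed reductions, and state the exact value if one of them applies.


With C = -\frac{11}{7}: the canonical form is 2F1(\frac{1}{2}, \frac{7}{10}; 2; -\frac{2}{3}). Verdict: none - this 2F1 at x = -\frac{2}{3} matches no listed pattern, and upper {\frac{1}{2}, \frac{7}{10}} holds no stopper.

First insight: t_0 being -\frac{11}{7}, the constant factors (C = -11/7) combine into one prefactor.
Adjacent-term ratio: r(k) = -\frac{2}{3} * (k+\frac{1}{2}) (k+\frac{7}{10}) / [(k+2) (k+1)] - rational; roots negated = parameters, x = -\frac{2}{3}, C = -\frac{11}{7}.


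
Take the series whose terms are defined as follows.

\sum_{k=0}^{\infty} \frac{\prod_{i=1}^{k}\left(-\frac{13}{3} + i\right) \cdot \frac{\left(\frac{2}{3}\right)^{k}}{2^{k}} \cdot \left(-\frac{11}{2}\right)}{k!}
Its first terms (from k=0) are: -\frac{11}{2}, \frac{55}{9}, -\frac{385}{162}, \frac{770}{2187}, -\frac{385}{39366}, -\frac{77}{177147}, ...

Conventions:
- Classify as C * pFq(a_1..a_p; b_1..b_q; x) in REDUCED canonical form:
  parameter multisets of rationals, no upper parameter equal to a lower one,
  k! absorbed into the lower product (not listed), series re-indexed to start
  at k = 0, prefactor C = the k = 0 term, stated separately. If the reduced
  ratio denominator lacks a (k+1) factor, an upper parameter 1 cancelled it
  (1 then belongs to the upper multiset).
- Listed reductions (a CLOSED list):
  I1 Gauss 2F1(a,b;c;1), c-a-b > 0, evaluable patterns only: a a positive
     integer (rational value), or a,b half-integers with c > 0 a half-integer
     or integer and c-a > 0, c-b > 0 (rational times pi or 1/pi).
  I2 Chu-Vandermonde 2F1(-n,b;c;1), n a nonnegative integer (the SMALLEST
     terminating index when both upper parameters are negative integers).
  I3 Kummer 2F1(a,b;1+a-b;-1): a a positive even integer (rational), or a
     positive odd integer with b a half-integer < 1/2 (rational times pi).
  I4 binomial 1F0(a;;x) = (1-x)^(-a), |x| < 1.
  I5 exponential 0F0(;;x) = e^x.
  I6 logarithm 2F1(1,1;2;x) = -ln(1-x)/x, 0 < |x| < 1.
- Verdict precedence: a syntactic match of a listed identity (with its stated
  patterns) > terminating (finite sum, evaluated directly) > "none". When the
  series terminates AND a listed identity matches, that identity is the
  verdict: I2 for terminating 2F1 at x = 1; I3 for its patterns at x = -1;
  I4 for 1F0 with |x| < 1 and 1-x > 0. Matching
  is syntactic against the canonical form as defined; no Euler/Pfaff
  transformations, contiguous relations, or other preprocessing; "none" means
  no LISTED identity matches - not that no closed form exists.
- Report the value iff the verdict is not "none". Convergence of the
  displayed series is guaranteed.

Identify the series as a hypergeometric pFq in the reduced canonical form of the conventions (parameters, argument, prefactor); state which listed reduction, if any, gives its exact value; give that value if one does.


Reduced: x = \frac{1}{3}, 1F0, upper = {-\frac{10}{3}}, lower = {-}, C = -\frac{11}{2}. Verdict: this is the binomial series (I4) (the 1F0 binomial series: exponent 10/3, x = \frac{1}{3}). Its exact value is \left(-\frac{11}{2}\right) \cdot \left(\frac{2}{3}\right)^{\frac{10}{3}}.

Key observation: t_0 = -\frac{11}{2} here, and the two k-th powers (C = -11/2, x = 1/3) combine into one argument.
Consecutive-term ratio: r(k) = \frac{1}{3} * (k-\frac{10}{3}) / [(k+1)] - rational in k. x = \frac{1}{3}; t_0 = -\frac{11}{2}; negate the roots.


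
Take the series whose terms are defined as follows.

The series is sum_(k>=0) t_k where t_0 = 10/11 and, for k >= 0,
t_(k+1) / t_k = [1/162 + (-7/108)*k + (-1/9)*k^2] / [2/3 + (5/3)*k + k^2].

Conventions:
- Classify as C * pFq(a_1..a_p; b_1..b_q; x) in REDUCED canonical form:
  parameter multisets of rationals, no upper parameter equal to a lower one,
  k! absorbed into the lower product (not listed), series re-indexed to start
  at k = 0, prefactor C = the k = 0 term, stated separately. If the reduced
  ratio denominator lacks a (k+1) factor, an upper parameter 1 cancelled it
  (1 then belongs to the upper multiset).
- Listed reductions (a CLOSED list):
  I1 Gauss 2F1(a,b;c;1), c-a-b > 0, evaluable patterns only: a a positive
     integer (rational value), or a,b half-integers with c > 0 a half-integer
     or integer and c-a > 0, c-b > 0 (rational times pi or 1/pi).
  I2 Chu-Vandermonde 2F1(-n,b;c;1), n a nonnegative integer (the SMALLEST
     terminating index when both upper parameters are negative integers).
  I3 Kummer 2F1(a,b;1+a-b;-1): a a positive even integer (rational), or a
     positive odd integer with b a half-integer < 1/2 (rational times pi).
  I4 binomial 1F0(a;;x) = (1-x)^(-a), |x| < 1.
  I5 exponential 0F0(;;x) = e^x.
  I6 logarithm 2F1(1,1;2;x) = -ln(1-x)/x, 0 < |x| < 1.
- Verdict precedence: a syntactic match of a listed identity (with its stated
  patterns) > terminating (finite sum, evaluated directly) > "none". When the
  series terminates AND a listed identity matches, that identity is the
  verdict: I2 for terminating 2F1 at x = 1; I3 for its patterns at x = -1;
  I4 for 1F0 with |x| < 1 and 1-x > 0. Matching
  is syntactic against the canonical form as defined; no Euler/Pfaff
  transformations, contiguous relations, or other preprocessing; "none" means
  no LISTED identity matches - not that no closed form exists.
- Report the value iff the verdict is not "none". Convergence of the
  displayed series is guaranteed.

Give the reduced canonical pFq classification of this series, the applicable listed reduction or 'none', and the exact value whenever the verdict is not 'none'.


This is 10/11 * 1F0(-1/12; -; -1/9) in reduced canonical form. Verdict: this is the I4 binomial reduction (the 1F0 binomial series: exponent 1/12, x = -1/9). Exact value: (10/11) * (10/9)^(1/12).

Key step: t_0 = 10/11 here, and cancel k + 2/3 from the displayed ratio first; then prefactor 10/11.
Term ratio: r(k) = (-1/9) * (k-1/12) / [(k+1)] - rational in k. x = (-1/9); t_0 = 10/11; negate the roots.


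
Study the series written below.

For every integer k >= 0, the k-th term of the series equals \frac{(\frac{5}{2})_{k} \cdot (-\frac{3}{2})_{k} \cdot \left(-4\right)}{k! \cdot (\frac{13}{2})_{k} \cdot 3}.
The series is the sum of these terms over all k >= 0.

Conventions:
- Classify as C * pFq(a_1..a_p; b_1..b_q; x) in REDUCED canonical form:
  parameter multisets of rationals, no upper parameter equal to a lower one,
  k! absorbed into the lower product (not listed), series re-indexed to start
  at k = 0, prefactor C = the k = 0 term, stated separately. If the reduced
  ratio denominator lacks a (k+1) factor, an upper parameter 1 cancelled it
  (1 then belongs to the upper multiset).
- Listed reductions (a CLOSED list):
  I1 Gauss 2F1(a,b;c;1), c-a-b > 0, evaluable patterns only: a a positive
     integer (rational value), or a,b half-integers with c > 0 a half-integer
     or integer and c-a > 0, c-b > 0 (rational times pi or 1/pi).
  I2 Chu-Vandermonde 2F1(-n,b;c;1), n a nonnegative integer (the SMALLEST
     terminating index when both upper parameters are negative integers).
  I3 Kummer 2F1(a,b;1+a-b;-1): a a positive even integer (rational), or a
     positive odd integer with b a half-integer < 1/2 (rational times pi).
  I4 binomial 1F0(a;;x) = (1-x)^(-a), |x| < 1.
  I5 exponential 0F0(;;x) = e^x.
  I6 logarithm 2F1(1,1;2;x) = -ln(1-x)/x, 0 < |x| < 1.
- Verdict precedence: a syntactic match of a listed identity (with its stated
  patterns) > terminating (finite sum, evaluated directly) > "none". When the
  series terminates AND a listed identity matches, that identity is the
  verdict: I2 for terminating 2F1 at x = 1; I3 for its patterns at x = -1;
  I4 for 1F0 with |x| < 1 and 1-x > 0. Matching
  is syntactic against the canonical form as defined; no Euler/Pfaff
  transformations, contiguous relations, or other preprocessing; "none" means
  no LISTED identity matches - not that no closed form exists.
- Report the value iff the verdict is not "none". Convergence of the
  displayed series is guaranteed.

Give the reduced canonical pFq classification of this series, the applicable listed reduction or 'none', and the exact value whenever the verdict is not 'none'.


With C = -\frac{4}{3}: the canonical form is 2F1(-\frac{3}{2}, \frac{5}{2}; \frac{13}{2}; 1). Verdict: Gauss's theorem I1 (half-integer case) matches (x = 1; upper {-\frac{3}{2}, \frac{5}{2}} half-integers, c = \frac{13}{2} in the evaluable pattern). Exact value: \left(-\frac{3465}{16384}\right) \cdot \pi.

Key step: with t_0 = -\frac{4}{3}, the constant factors (C = -4/3, x = 1) combine into one prefactor.
Term ratio: r(k) = 1 * (k-\frac{3}{2}) (k+\frac{5}{2}) / [(k+\frac{13}{2}) (k+1)] ; factor over Q: parameters, x = 1, and C = -\frac{4}{3}.


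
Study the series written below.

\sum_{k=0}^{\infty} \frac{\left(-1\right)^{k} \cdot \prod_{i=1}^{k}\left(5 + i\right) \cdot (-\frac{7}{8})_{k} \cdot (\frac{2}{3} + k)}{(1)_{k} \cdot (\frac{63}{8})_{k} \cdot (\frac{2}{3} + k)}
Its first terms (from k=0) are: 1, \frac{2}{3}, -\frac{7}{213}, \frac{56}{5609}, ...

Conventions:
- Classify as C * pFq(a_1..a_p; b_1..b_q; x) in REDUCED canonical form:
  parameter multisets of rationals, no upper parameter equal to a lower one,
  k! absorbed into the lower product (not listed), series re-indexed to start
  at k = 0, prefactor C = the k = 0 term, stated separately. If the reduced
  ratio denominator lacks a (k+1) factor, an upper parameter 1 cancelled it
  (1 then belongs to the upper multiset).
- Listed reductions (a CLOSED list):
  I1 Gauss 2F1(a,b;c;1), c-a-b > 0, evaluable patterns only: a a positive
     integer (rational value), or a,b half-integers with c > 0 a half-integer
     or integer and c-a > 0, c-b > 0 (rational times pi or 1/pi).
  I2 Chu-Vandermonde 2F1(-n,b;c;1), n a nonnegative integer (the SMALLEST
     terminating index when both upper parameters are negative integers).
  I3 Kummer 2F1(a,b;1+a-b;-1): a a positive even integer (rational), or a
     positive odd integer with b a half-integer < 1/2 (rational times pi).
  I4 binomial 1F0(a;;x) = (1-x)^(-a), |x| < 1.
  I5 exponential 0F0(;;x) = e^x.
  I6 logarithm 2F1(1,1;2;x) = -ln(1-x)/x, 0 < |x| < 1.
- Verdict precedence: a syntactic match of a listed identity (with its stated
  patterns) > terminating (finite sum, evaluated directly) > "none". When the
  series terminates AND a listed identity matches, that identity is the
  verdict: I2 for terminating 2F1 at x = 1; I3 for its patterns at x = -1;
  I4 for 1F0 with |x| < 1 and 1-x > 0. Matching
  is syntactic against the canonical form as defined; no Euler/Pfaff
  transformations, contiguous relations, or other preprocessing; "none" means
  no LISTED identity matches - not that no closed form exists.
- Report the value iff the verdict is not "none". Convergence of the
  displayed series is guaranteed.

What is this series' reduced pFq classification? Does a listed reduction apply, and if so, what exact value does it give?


With C = 1: the canonical form is 2F1(-\frac{7}{8}, 6; \frac{63}{8}; -1). Verdict at x = -1: Kummer's theorem (I3) matches (x = -1; c = \frac{63}{8} equals 1+a-b for upper {-\frac{7}{8}, 6}: listed pattern). Hence: \frac{6721}{4096}.

Structural cue: t_0 = 1 here, and k + 2/3 divides numerator and denominator alike; C = 1, x = -1 after cancelling.
Step ratio: r(k) = -1 * (k-\frac{7}{8}) (k+6) / [(k+\frac{63}{8}) (k+1)] - rational in k. x = -1; t_0 = 1; negate the roots.


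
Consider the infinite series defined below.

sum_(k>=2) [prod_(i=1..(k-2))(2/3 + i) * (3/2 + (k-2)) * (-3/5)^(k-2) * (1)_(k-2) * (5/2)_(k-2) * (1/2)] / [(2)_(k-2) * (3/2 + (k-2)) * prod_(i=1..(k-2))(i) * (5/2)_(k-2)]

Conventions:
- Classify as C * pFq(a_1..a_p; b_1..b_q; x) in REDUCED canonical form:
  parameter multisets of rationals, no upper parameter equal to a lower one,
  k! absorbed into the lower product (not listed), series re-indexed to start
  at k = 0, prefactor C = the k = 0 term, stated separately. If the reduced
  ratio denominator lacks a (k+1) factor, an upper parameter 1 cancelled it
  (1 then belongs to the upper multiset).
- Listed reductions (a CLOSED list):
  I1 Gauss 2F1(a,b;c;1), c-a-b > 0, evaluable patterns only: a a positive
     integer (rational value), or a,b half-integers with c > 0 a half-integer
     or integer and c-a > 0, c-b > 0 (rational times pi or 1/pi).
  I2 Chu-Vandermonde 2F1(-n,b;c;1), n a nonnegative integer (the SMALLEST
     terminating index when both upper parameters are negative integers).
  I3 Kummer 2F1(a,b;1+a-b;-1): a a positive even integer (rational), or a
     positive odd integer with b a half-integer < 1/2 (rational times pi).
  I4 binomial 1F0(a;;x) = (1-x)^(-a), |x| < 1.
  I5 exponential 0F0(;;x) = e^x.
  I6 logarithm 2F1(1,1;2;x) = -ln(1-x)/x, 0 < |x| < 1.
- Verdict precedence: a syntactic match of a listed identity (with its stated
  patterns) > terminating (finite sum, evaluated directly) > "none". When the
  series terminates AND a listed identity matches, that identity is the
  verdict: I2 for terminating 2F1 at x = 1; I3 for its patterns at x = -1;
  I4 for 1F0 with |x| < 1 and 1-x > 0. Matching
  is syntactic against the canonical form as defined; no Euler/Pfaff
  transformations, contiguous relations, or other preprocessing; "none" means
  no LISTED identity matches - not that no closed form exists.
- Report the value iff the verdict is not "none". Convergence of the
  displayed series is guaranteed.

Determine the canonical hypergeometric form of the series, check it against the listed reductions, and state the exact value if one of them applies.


With C = 1/2: the canonical form is 2F1(1, 5/3; 2; -3/5). Verdict: no listed reduction: x = -3/5 and upper {1, 5/3} fail every I1-I6 pattern.

Key observation: from the first term 1/2: the parameter 5/2 appears in both the upper and lower lists and cancels (alongside the other common factor).
Adjacent-term ratio: r(k) = (-3/5) * (k+1) (k+5/3) / [(k+2) (k+1)] - poly over poly, x = (-3/5) from leading terms; C = 1/2 at k = 0.


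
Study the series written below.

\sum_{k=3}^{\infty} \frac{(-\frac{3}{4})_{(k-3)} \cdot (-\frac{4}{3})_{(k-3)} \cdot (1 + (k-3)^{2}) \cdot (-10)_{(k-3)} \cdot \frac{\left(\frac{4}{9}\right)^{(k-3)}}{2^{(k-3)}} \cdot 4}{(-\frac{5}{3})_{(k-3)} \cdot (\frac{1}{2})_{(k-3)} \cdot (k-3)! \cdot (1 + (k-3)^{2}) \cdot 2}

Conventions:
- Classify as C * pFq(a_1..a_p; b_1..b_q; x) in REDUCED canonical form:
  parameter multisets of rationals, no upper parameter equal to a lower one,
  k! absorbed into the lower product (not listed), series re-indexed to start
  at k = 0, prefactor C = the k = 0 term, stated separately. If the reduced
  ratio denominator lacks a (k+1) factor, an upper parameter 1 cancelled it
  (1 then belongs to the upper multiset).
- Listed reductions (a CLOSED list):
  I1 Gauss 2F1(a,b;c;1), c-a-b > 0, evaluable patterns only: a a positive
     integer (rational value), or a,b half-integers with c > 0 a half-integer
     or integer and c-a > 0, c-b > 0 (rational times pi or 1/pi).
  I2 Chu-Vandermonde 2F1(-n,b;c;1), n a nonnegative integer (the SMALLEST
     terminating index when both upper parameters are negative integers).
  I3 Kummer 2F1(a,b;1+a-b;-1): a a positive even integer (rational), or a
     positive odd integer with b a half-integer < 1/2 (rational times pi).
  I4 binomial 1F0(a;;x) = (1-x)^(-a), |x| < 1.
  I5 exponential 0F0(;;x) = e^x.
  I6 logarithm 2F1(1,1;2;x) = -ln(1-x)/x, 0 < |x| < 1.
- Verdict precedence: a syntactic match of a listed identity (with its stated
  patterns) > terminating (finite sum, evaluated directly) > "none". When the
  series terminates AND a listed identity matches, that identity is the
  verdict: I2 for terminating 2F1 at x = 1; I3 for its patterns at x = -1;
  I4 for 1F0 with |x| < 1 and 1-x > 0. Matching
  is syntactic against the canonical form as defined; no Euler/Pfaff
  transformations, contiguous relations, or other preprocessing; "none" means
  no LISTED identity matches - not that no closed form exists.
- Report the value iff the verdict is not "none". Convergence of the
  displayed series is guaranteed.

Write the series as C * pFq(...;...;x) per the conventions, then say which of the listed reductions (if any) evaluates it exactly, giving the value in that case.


The tell: from the first term 2: the two k-th powers (prefactor 2) combine into one argument.
Step ratio: r(k) = \frac{2}{9} * (k-10) (k-\frac{4}{3}) (k-\frac{3}{4}) / [(k-\frac{5}{3}) (k+\frac{1}{2}) (k+1)] ; factor over Q: parameters, x = \frac{2}{9}, and C = 2.

At argument \frac{2}{9}: a 3F2 with upper {-10, -\frac{4}{3}, -\frac{3}{4}}, lower {-\frac{5}{3}, \frac{1}{2}}, scaled by C = 2. Verdict: terminating - upper parameter -10 makes this a finite sum (last index 10), evaluated exactly. Its exact value is \frac{38647896466705}{5454493064631}.


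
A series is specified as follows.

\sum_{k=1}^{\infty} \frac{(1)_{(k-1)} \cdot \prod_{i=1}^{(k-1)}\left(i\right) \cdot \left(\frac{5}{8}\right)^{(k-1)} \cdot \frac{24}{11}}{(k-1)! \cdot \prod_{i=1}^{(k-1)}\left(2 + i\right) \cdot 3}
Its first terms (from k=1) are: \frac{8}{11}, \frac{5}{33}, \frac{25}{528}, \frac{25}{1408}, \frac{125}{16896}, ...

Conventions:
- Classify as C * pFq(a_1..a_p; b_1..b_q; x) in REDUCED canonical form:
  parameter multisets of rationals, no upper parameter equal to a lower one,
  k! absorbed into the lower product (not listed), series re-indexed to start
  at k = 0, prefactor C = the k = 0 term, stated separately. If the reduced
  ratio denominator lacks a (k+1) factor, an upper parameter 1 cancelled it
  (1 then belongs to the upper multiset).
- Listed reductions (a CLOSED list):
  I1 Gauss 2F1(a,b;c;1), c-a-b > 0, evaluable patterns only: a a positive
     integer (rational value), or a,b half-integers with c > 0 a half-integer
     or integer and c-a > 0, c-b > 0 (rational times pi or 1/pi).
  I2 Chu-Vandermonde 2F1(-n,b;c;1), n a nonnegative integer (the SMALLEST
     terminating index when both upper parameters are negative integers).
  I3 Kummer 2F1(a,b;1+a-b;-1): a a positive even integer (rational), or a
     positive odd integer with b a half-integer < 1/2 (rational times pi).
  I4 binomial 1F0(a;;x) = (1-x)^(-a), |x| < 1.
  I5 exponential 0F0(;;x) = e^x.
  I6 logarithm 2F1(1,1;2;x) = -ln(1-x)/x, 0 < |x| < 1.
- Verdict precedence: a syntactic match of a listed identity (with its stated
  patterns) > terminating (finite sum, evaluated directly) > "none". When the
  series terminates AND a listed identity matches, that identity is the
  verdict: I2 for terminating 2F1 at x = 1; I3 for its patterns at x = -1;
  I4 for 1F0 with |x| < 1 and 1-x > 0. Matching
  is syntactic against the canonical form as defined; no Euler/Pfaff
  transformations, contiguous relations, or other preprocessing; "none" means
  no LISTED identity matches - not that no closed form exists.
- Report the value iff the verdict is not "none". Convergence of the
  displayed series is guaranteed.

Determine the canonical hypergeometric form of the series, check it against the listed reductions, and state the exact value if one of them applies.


With C = \frac{8}{11}: the canonical form is 2F1(1, 1; 3; \frac{5}{8}). Verdict: none - at argument \frac{5}{8} the multisets {1, 1} ; {3} match no listed identity.

Key observation: with t_0 = \frac{8}{11}, the constant factors (C = 8/11) combine into one prefactor.
Consecutive-term ratio: r(k) = \frac{5}{8} * (k+1) (k+1) / [(k+3) (k+1)] - poly over poly, x = \frac{5}{8} from leading terms; C = \frac{8}{11} at k = 0.


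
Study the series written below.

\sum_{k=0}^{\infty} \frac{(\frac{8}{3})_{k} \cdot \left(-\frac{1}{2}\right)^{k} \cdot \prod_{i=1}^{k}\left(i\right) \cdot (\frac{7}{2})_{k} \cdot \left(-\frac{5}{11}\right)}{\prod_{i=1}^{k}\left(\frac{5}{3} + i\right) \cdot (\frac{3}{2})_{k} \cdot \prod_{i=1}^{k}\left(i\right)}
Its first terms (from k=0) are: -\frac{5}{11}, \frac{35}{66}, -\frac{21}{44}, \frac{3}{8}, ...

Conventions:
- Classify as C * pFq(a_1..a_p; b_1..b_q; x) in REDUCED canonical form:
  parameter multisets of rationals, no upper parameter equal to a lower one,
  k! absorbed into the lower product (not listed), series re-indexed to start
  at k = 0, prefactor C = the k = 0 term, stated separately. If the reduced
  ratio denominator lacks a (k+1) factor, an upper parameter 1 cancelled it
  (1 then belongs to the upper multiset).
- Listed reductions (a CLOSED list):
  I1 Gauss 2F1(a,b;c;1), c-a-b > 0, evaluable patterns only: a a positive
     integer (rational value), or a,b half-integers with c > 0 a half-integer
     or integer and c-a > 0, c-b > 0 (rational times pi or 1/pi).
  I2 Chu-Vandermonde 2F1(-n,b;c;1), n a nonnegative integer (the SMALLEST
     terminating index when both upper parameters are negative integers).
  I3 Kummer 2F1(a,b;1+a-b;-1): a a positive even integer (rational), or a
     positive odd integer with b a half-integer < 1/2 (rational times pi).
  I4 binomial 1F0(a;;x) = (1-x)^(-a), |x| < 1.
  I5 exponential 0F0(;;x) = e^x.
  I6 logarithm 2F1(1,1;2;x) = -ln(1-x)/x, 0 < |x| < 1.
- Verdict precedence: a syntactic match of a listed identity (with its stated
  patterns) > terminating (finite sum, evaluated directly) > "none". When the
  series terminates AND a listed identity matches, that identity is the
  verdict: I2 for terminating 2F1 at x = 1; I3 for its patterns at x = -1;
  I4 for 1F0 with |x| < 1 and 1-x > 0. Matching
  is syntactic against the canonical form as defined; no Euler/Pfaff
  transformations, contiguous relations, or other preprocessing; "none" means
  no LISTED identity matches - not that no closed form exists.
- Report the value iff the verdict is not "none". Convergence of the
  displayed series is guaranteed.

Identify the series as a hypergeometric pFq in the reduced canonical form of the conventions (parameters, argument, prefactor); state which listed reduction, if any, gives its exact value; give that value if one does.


The tell: from the first term -\frac{5}{11}: the product of the first k integers (C = -5/11, x = -1/2) is k!.
Step ratio: r(k) = -\frac{1}{2} * (k+1) (k+\frac{7}{2}) / [(k+\frac{3}{2}) (k+1)] ; factor over Q: parameters, x = -\frac{1}{2}, and C = -\frac{5}{11}.

Canonical form: C = -\frac{5}{11} times 2F1 with upper {1, \frac{7}{2}}, lower {\frac{3}{2}}, x = -\frac{1}{2}. Verdict: none. A 2F1 with upper {1, \frac{7}{2}} fits none of I1-I6 at x = -\frac{1}{2}; the sum runs forever.


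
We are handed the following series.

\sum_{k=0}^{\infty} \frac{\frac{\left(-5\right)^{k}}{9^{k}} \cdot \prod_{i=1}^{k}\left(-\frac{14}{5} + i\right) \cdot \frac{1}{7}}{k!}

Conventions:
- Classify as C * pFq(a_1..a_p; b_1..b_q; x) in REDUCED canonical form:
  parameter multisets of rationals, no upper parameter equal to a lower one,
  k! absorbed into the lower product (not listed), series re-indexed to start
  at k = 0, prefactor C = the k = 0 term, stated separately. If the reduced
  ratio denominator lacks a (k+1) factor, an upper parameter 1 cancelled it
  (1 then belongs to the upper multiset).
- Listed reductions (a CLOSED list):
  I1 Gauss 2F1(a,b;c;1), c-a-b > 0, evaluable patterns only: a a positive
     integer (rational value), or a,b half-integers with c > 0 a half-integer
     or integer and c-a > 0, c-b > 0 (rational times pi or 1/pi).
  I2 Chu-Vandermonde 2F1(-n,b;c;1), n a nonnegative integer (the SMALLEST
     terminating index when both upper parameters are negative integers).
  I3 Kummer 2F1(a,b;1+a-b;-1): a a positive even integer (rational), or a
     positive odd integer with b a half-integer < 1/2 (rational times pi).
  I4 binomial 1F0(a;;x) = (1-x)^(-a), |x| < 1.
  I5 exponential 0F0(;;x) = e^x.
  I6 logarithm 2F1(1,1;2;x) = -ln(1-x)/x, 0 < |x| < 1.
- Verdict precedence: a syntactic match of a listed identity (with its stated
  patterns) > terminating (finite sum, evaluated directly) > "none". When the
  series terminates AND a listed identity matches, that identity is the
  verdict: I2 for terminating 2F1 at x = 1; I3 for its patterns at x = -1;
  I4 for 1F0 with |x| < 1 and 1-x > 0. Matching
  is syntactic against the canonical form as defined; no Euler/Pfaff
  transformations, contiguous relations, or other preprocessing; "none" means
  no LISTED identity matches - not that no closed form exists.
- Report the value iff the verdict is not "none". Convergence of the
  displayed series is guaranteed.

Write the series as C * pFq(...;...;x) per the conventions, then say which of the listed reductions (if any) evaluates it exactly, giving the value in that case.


First insight: from the first term \frac{1}{7}: the two geometric factors (C = 1/7) combine into one argument.
Consecutive-term ratio: r(k) = -\frac{5}{9} * (k-\frac{9}{5}) / [(k+1)] - rational; roots negated = parameters, x = -\frac{5}{9}, C = \frac{1}{7}.

x = -\frac{5}{9} here; the reduced form reads 1F0, upper {-\frac{9}{5}}, lower {-}, C = \frac{1}{7}. Verdict (x = -\frac{5}{9}): the I4 binomial reduction applies (the 1F0 binomial series: exponent 9/5, x = -\frac{5}{9}). Hence: \frac{1}{7} \cdot \left(\frac{14}{9}\right)^{\frac{9}{5}}.


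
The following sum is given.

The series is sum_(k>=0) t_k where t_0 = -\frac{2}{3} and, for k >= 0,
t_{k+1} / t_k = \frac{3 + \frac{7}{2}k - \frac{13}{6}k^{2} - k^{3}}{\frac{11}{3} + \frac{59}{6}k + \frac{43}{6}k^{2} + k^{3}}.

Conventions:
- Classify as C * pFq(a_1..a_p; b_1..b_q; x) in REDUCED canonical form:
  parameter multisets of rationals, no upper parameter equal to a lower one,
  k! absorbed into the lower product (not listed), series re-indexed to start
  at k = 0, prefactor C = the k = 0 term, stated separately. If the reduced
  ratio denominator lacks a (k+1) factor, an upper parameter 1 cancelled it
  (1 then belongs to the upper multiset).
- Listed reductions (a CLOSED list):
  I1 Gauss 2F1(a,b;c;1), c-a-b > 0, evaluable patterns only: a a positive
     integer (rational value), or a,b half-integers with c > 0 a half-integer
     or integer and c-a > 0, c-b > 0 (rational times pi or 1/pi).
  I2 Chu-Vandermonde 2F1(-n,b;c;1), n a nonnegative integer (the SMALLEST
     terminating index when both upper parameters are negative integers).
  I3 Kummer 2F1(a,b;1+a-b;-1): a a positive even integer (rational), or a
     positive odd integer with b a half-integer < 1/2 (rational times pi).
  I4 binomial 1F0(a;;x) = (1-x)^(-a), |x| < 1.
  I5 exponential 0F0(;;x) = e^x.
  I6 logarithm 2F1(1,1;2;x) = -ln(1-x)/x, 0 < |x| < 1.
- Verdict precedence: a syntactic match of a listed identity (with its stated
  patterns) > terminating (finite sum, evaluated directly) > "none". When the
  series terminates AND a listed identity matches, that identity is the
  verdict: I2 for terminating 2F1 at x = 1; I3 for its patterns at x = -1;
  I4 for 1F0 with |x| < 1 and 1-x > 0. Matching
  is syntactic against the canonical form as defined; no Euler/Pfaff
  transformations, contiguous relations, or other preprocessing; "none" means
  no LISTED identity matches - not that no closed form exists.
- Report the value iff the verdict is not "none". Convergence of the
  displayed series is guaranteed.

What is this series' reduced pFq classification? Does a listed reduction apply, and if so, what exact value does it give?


Reduced: x = -1, 2F1, upper = {-\frac{3}{2}, 3}, lower = {\frac{11}{2}}, C = -\frac{2}{3}. Verdict: Kummer's theorem (I3) fires (x = -1; c = \frac{11}{2} equals 1+a-b for upper {-\frac{3}{2}, 3}: listed pattern). Value: \left(-\frac{105}{256}\right) \cdot \pi.

Key observation: t_0 = -\frac{2}{3} here, and cancel k + 2/3 from the displayed ratio first; then C = -2/3, x = -1.
Adjacent-term ratio: r(k) = -1 * (k-\frac{3}{2}) (k+3) / [(k+\frac{11}{2}) (k+1)] - poly over poly, x = -1 from leading terms; C = -\frac{2}{3} at k = 0.


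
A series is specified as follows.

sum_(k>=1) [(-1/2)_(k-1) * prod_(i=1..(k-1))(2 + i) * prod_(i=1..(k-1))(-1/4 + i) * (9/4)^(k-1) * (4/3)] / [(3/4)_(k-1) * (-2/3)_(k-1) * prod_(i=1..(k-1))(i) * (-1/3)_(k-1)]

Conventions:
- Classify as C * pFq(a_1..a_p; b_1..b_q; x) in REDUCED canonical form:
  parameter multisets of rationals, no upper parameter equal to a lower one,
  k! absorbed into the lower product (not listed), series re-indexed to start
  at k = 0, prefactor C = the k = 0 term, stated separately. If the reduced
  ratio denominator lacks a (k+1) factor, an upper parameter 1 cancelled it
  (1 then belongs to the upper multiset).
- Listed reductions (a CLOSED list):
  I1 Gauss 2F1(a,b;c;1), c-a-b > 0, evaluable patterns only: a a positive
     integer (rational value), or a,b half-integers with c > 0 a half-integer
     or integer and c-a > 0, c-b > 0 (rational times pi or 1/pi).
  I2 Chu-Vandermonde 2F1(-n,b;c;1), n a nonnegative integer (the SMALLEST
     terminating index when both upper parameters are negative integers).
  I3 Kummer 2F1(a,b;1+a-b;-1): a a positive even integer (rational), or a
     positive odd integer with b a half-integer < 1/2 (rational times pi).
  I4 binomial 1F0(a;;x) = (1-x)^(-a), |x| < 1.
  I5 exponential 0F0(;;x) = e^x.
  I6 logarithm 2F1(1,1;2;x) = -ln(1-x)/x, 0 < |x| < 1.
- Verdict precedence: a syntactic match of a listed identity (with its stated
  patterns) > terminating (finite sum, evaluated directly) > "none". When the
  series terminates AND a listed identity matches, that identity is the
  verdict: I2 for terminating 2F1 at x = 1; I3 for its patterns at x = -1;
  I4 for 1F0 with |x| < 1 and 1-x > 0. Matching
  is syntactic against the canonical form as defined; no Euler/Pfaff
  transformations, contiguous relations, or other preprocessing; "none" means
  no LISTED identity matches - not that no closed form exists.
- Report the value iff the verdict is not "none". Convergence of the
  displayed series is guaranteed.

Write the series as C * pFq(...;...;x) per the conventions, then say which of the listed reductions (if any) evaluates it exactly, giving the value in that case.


Prefactor 4/3, argument 9/4: 2F2 with upper {-1/2, 3} over lower {-2/3, -1/3}. Verdict: no listed reduction: x = 9/4 and upper {-1/2, 3} fail every I1-I6 pattern.

Key observation: t_0 being 4/3, the product of the first k integers (prefactor 4/3) is k!.
Adjacent-term ratio: r(k) = (9/4) * (k-1/2) (k+3) / [(k-2/3) (k-1/3) (k+1)] - rational; roots negated = parameters, x = (9/4), C = 4/3.


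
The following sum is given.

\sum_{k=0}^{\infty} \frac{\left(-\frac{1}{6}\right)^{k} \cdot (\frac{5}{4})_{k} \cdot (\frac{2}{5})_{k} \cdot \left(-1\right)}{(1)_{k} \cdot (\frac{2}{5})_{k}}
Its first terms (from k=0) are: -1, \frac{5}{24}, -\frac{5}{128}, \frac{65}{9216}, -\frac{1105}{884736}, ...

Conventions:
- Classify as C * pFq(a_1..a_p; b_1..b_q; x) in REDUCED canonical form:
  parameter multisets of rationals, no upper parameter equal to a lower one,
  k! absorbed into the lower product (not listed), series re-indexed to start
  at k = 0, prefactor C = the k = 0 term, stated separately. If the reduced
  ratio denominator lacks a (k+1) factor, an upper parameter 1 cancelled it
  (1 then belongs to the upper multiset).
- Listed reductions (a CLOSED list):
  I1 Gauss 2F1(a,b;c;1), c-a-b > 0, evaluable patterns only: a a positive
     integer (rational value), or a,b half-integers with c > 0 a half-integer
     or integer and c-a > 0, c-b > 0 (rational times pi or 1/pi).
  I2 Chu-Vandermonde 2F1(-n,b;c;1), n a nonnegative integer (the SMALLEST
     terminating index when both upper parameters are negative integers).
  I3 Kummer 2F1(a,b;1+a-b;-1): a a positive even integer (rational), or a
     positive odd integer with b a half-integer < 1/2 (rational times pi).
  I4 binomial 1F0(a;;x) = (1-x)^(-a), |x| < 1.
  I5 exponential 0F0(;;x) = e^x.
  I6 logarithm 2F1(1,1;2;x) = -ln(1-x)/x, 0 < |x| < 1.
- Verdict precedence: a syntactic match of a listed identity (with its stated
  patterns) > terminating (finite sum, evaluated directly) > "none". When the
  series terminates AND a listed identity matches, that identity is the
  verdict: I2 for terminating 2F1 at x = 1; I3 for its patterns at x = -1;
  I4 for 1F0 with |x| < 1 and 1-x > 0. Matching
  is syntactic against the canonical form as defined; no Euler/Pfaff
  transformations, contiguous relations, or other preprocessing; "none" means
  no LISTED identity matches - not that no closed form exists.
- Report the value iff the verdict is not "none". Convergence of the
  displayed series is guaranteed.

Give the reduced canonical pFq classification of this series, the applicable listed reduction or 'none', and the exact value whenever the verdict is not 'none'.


With C = -1: the canonical form is 1F0(\frac{5}{4}; -; -\frac{1}{6}). Verdict at x = -\frac{1}{6}: the binomial series (I4) matches (the 1F0 binomial series: exponent -5/4, x = -\frac{1}{6}). Exact value: \left(-1\right) \cdot \left(\frac{7}{6}\right)^{-\frac{5}{4}}.

First insight: from the first term -1: (1)_k (C = -1) is k! itself.
Adjacent-term ratio: r(k) = -\frac{1}{6} * (k+\frac{5}{4}) / [(k+1)] - rational; roots negated = parameters, x = -\frac{1}{6}, C = -1.


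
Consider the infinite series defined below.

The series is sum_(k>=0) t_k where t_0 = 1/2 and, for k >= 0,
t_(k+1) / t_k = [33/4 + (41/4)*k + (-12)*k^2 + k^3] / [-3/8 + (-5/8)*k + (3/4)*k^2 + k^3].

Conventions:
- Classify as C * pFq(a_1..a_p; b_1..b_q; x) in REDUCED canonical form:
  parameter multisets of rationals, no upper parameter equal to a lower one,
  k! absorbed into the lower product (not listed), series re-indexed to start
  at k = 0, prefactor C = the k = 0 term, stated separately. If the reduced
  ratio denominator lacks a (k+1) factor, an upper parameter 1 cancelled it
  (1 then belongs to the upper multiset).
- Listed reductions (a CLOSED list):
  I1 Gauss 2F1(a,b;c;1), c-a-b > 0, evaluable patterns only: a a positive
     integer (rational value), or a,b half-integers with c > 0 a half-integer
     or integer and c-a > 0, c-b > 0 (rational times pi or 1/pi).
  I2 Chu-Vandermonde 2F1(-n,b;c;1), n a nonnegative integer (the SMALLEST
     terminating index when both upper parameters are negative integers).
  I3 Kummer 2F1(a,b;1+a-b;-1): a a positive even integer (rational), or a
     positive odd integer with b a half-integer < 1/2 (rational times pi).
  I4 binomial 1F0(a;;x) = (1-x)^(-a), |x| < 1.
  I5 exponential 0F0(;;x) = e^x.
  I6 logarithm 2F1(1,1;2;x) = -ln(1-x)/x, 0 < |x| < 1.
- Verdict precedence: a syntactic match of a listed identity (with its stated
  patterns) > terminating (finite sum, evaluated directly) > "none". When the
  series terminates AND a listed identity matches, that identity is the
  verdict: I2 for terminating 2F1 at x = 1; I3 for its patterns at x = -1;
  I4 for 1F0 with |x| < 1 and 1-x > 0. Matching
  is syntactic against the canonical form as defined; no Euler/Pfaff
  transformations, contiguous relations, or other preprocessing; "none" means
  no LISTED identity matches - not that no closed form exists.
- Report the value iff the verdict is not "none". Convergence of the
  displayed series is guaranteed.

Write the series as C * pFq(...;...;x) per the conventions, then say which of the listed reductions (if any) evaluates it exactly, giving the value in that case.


The series (x = 1) is 2F1: upper {-11, -3/2}, lower {-3/4}, prefactor 1/2. Verdict: the Chu-Vandermonde identity I2 applies (terminating 2F1 at x = 1 with n = 11, b = -3/2, c = -3/4). Its exact value is -12232941/182410.

The tell: t_0 = 1/2 here, and the ratio is unreduced: k + 1/2 divides both sides (prefactor 1/2).
Adjacent-term ratio: r(k) = 1 * (k-11) (k-3/2) / [(k-3/4) (k+1)] - poly over poly, x = 1 from leading terms; C = 1/2 at k = 0.


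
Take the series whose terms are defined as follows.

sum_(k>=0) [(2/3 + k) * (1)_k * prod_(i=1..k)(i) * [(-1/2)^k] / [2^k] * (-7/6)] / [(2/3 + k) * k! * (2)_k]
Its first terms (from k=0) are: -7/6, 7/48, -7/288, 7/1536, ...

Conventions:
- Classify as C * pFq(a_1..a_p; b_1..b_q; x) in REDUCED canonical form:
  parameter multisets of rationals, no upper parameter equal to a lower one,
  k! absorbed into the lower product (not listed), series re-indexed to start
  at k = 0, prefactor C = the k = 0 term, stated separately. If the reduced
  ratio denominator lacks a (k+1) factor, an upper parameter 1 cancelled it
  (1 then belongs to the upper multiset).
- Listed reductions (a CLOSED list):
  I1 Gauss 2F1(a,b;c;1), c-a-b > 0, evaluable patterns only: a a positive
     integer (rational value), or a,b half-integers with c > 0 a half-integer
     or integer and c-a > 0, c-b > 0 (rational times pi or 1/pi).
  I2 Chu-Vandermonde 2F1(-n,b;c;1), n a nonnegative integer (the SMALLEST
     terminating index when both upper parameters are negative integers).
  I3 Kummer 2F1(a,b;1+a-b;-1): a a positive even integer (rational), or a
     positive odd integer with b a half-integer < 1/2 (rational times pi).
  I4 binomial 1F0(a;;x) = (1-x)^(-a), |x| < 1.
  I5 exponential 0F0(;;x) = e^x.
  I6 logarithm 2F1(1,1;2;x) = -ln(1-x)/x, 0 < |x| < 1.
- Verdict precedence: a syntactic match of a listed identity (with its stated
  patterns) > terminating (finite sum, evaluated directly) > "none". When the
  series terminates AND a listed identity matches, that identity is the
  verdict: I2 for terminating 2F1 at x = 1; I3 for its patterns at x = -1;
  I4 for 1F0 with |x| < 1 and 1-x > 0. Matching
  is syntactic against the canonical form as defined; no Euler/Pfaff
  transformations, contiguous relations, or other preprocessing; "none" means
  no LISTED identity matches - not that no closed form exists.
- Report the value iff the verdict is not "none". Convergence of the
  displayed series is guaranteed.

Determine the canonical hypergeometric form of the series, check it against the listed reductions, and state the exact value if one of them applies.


Canonical form: C = -7/6 times 2F1 with upper {1, 1}, lower {2}, x = -1/4. Verdict: this is the I6 logarithm reduction (the logarithm: parameters (1,1;2), x = -1/4). Sum: (-14/3) * ln(5/4).

Structural cue: x = (-1/4) and the two k-th powers (C = -7/6, x = -1/4) combine into one argument.
Consecutive-term ratio: r(k) = (-1/4) * (k+1) (k+1) / [(k+2) (k+1)] - rational in k. x = (-1/4); t_0 = -7/6; negate the roots.
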